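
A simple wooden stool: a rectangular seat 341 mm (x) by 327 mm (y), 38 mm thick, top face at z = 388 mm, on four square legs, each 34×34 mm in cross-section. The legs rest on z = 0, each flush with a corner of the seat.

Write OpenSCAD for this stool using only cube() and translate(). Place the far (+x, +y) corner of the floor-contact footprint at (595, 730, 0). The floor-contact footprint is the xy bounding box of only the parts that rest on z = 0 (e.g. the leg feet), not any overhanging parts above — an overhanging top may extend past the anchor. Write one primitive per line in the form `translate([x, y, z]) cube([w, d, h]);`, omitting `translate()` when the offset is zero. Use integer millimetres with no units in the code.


translate([254, 403, 350]) cube([341, 327, 38]);
translate([254, 403, 0]) cube([34, 34, 350]);
translate([561, 403, 0]) cube([34, 34, 350]);
translate([254, 696, 0]) cube([34, 34, 350]);
translate([561, 696, 0]) cube([34, 34, 350]);


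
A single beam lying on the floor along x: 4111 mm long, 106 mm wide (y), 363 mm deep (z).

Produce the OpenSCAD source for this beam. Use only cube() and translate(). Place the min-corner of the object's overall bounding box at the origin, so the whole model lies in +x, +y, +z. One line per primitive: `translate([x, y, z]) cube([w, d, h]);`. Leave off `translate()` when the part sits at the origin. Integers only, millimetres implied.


cube([4111, 106, 363]);


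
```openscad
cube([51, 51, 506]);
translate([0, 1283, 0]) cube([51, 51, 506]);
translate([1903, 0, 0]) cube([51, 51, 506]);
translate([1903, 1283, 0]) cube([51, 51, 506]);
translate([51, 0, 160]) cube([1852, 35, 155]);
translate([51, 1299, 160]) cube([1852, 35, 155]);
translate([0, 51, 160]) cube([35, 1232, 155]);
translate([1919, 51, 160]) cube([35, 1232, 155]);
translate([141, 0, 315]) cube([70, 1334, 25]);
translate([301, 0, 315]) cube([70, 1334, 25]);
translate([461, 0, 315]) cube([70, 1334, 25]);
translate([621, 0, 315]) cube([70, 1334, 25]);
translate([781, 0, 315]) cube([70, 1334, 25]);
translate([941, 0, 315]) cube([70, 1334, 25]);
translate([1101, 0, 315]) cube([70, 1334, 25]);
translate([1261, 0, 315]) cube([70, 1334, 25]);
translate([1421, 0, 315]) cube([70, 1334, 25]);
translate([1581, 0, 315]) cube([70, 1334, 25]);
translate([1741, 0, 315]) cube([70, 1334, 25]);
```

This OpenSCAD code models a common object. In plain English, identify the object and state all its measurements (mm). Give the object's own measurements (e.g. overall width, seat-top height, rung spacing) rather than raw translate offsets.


A bed frame 1954 mm long (x) by 1334 mm wide (y). Four 51×51 mm corner posts, 506 mm tall, at the corners of the footprint. Four rails of 35 mm thickness and 155 mm height run between adjacent posts with their undersides at z = 160 mm, their outer faces flush with the outside of the frame (the two x-running rails run between the posts' inner faces; the two y-running rails run between the posts' inner faces). 11 slats, each 70 mm wide (x) and 25 mm thick, lie across the top of the two x-running rails, running the full 1334 mm width of the frame in y; along x they sit between the end posts with a 90 mm gap after the −x posts and between neighbouring slats, leaving 92 mm before the +x posts.


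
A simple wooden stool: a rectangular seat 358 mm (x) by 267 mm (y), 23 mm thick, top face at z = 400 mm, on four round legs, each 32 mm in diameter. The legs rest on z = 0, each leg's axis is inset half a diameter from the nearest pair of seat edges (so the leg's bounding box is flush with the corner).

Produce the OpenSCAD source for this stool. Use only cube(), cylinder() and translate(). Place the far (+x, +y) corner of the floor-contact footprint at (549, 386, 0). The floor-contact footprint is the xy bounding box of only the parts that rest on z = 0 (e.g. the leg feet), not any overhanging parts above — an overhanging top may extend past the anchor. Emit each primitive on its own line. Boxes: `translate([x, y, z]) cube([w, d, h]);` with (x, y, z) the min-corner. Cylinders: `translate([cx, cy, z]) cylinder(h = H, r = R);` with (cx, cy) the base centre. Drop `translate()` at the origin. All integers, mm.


// leg_h = 400 - 23 = 377
translate([191, 119, 377]) cube([358, 267, 23]);
translate([207, 135, 0]) cylinder(h = 377, r = 16);
translate([533, 135, 0]) cylinder(h = 377, r = 16);
translate([207, 370, 0]) cylinder(h = 377, r = 16);
translate([533, 370, 0]) cylinder(h = 377, r = 16);


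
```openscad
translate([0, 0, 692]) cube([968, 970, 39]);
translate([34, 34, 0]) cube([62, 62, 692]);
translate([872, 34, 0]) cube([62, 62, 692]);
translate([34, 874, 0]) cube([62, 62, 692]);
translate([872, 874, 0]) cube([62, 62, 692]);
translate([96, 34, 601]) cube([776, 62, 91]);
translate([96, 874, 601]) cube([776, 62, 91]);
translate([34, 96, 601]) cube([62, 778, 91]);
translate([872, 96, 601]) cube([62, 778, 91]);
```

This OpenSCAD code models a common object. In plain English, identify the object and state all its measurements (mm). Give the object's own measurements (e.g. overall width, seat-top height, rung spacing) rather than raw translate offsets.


A rectangular dining table. The top is 968×970×39 mm with its upper surface at z = 731 mm. It stands on four 62×62 mm square legs, each inset 34 mm from the nearest pair of top edges, running from the floor to the underside of the top. Four apron rails, 62 mm thick and 91 mm tall, run between adjacent legs with their top edges flush with the underside of the top and their outer faces flush with the legs' outer faces.


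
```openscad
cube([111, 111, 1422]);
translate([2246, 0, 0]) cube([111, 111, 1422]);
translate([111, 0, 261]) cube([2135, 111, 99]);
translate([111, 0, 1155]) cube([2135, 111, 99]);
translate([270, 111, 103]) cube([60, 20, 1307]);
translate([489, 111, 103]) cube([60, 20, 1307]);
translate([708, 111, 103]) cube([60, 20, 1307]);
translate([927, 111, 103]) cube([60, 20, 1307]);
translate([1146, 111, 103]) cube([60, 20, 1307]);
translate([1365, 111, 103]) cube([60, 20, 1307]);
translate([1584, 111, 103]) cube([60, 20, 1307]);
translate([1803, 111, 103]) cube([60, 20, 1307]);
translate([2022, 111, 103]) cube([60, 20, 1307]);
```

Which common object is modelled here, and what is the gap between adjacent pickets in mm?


A fence section. The picket gap is 159 mm.

Two posts, two rails, 9 pickets — a fence section. Span 2135 mm holds 9 pickets of 60 mm with 10 equal gaps: ⌊(2135 − 9·60) / 10⌋ = 159 mm.


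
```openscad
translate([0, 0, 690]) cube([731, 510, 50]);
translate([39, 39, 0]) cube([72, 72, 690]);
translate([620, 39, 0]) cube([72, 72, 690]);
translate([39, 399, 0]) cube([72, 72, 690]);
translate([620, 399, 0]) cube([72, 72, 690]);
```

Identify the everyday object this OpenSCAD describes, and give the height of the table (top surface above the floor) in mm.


A table. The table height is 740 mm.

A 731×510×50 slab sits at z = 690 on four 72 mm square posts — a table. The top surface is at 690 + 50 = 740 mm.


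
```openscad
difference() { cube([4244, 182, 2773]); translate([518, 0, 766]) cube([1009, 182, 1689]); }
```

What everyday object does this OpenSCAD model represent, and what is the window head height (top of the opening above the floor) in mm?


A wall with a window opening. The window head height is 2455 mm.

A wall with a rectangular opening subtracted — a window. Sill at z = 766, opening 1689 mm tall, so the head is at 766 + 1689 = 2455 mm.


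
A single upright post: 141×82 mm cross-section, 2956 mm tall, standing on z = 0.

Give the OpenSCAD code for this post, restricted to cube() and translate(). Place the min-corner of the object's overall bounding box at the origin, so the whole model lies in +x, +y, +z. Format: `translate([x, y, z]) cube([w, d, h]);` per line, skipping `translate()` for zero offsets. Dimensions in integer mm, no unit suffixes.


cube([141, 82, 2956]);


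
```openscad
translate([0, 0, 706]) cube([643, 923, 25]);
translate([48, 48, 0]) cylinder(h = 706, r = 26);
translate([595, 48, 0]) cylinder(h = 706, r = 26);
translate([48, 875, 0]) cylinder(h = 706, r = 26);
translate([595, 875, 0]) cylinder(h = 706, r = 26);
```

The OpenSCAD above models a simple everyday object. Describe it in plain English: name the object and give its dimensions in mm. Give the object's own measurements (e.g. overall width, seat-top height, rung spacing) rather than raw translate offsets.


A rectangular dining table. The top is 643×923×25 mm with its upper surface at z = 731 mm. It stands on four round legs of 52 mm diameter, each leg's bounding box inset 22 mm from the nearest pair of top edges, running from the floor to the underside of the top.


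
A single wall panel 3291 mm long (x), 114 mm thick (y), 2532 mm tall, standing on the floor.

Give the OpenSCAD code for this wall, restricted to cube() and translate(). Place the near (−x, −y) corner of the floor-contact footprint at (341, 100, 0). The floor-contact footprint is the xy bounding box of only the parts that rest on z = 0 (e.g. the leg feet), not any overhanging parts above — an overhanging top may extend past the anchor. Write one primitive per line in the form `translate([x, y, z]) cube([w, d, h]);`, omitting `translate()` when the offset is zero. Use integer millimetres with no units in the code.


translate([341, 100, 0]) cube([3291, 114, 2532]);


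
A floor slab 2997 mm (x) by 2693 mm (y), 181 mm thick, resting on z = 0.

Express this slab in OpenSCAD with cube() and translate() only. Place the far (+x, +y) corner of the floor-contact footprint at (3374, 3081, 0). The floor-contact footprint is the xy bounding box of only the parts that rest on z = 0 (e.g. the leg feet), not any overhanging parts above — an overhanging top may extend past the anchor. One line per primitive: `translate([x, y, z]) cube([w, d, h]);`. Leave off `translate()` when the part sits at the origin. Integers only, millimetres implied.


translate([377, 388, 0]) cube([2997, 2693, 181]);


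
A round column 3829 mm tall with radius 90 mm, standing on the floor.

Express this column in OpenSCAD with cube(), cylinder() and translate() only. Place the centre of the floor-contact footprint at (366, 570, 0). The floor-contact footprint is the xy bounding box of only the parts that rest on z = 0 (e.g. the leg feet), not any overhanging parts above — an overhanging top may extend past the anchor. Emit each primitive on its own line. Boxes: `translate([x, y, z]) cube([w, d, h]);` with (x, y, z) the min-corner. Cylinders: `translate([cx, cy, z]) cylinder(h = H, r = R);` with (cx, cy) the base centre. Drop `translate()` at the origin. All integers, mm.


translate([366, 570, 0]) cylinder(h = 3829, r = 90);


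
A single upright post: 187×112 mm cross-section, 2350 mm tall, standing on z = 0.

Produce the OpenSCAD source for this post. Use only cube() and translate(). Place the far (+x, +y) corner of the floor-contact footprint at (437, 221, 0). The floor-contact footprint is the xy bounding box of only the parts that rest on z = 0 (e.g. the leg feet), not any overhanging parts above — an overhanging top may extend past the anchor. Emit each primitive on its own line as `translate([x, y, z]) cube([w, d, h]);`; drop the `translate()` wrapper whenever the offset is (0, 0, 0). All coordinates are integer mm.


translate([250, 109, 0]) cube([187, 112, 2350]);


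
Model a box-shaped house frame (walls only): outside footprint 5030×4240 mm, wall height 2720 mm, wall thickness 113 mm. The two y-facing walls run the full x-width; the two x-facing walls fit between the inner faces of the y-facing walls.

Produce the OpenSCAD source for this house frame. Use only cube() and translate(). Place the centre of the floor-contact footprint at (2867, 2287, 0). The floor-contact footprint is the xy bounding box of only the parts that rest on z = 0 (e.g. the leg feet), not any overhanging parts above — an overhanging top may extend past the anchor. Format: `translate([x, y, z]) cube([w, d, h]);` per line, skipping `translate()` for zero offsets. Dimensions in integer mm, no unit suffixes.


translate([352, 167, 0]) cube([5030, 113, 2720]);
translate([352, 4294, 0]) cube([5030, 113, 2720]);
translate([352, 280, 0]) cube([113, 4014, 2720]);
translate([5269, 280, 0]) cube([113, 4014, 2720]);


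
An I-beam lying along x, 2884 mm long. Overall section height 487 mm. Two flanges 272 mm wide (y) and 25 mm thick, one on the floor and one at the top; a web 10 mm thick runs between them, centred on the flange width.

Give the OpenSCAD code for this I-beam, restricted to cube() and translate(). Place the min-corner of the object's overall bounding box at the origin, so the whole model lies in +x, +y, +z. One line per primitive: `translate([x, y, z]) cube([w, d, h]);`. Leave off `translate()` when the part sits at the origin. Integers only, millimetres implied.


cube([2884, 272, 25]);
translate([0, 131, 25]) cube([2884, 10, 437]);
translate([0, 0, 462]) cube([2884, 272, 25]);


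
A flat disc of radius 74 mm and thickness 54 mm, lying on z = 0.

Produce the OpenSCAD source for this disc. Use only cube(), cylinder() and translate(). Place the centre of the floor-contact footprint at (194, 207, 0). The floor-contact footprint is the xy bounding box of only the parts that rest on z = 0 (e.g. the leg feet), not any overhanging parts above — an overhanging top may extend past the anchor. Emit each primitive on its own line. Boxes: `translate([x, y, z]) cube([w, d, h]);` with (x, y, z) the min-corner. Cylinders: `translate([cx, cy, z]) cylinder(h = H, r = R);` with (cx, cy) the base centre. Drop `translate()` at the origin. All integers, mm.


translate([194, 207, 0]) cylinder(h = 54, r = 74);


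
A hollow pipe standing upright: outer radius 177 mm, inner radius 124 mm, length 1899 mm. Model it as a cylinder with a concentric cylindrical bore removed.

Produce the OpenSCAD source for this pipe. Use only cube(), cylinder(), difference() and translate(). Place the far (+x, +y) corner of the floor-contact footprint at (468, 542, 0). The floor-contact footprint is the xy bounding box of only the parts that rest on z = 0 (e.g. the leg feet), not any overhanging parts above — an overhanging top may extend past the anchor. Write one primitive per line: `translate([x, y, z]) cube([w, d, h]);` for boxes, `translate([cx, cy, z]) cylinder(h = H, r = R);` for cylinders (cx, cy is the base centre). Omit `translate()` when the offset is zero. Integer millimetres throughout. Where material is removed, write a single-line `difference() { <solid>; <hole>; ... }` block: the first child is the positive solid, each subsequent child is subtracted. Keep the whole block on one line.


difference() { translate([291, 365, 0]) cylinder(h = 1899, r = 177); translate([291, 365, 0]) cylinder(h = 1899, r = 124); }


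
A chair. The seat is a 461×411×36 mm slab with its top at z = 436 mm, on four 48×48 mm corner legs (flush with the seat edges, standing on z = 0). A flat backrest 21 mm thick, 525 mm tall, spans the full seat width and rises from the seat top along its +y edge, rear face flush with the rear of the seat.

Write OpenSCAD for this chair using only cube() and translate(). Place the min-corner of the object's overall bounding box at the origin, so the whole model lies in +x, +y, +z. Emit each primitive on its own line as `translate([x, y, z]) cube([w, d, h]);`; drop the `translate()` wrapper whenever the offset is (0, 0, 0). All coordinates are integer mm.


translate([0, 0, 400]) cube([461, 411, 36]);
cube([48, 48, 400]);
translate([413, 0, 0]) cube([48, 48, 400]);
translate([0, 363, 0]) cube([48, 48, 400]);
translate([413, 363, 0]) cube([48, 48, 400]);
translate([0, 390, 436]) cube([461, 21, 525]);


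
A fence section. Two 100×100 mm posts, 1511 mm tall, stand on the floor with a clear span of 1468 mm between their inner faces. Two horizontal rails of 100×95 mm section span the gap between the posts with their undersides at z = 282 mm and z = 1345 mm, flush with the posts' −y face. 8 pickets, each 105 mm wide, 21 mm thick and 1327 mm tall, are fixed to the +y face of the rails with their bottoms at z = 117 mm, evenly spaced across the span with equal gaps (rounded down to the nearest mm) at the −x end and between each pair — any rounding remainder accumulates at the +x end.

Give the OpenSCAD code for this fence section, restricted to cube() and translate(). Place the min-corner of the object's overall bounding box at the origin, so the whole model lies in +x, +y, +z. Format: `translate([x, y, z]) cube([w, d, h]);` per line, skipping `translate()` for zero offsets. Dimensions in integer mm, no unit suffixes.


cube([100, 100, 1511]);
translate([1568, 0, 0]) cube([100, 100, 1511]);
translate([100, 0, 282]) cube([1468, 100, 95]);
translate([100, 0, 1345]) cube([1468, 100, 95]);
translate([169, 100, 117]) cube([105, 21, 1327]);
translate([343, 100, 117]) cube([105, 21, 1327]);
translate([517, 100, 117]) cube([105, 21, 1327]);
translate([691, 100, 117]) cube([105, 21, 1327]);
translate([865, 100, 117]) cube([105, 21, 1327]);
translate([1039, 100, 117]) cube([105, 21, 1327]);
translate([1213, 100, 117]) cube([105, 21, 1327]);
translate([1387, 100, 117]) cube([105, 21, 1327]);


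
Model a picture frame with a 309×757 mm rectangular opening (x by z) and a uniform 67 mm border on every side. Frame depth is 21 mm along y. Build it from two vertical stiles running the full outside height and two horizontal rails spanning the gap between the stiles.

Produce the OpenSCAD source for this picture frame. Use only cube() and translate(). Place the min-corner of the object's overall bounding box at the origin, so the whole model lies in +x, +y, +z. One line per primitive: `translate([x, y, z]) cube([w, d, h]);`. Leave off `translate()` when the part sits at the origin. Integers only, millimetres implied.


cube([67, 21, 891]);
translate([376, 0, 0]) cube([67, 21, 891]);
translate([67, 0, 0]) cube([309, 21, 67]);
translate([67, 0, 824]) cube([309, 21, 67]);


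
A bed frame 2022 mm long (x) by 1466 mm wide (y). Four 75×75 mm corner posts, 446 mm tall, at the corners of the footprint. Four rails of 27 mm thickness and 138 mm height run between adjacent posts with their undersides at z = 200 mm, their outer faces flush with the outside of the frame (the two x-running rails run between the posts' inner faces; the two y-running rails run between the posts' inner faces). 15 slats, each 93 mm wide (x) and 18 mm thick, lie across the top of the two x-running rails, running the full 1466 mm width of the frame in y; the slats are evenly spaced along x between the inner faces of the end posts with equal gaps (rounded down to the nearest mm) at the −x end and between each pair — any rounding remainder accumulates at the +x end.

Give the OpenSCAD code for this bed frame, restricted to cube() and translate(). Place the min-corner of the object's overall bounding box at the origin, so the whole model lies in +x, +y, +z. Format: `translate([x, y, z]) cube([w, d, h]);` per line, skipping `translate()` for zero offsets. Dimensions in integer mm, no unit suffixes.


cube([75, 75, 446]);
translate([0, 1391, 0]) cube([75, 75, 446]);
translate([1947, 0, 0]) cube([75, 75, 446]);
translate([1947, 1391, 0]) cube([75, 75, 446]);
translate([75, 0, 200]) cube([1872, 27, 138]);
translate([75, 1439, 200]) cube([1872, 27, 138]);
translate([0, 75, 200]) cube([27, 1316, 138]);
translate([1995, 75, 200]) cube([27, 1316, 138]);
translate([104, 0, 338]) cube([93, 1466, 18]);
translate([226, 0, 338]) cube([93, 1466, 18]);
translate([348, 0, 338]) cube([93, 1466, 18]);
translate([470, 0, 338]) cube([93, 1466, 18]);
translate([592, 0, 338]) cube([93, 1466, 18]);
translate([714, 0, 338]) cube([93, 1466, 18]);
translate([836, 0, 338]) cube([93, 1466, 18]);
translate([958, 0, 338]) cube([93, 1466, 18]);
translate([1080, 0, 338]) cube([93, 1466, 18]);
translate([1202, 0, 338]) cube([93, 1466, 18]);
translate([1324, 0, 338]) cube([93, 1466, 18]);
translate([1446, 0, 338]) cube([93, 1466, 18]);
translate([1568, 0, 338]) cube([93, 1466, 18]);
translate([1690, 0, 338]) cube([93, 1466, 18]);
translate([1812, 0, 338]) cube([93, 1466, 18]);


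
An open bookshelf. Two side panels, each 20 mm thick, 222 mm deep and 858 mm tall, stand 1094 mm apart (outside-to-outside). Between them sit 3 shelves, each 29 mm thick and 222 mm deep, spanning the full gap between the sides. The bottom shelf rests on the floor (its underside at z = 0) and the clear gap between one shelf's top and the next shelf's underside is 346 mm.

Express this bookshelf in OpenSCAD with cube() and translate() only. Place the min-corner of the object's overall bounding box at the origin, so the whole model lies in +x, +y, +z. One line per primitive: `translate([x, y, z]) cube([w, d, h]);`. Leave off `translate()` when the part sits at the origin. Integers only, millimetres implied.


cube([20, 222, 858]);
translate([1074, 0, 0]) cube([20, 222, 858]);
translate([20, 0, 0]) cube([1054, 222, 29]);
translate([20, 0, 375]) cube([1054, 222, 29]);
translate([20, 0, 750]) cube([1054, 222, 29]);


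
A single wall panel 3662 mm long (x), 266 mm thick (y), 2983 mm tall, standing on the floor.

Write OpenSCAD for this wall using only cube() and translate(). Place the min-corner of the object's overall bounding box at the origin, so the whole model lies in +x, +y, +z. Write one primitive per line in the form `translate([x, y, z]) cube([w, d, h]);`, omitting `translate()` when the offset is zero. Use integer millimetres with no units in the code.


cube([3662, 266, 2983]);


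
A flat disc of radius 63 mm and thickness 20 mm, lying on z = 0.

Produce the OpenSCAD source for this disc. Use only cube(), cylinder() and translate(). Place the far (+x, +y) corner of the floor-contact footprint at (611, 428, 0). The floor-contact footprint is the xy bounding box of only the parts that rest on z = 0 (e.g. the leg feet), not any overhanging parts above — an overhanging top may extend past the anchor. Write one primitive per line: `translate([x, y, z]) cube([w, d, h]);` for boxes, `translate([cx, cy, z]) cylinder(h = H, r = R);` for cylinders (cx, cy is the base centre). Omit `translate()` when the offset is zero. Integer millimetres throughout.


translate([548, 365, 0]) cylinder(h = 20, r = 63);


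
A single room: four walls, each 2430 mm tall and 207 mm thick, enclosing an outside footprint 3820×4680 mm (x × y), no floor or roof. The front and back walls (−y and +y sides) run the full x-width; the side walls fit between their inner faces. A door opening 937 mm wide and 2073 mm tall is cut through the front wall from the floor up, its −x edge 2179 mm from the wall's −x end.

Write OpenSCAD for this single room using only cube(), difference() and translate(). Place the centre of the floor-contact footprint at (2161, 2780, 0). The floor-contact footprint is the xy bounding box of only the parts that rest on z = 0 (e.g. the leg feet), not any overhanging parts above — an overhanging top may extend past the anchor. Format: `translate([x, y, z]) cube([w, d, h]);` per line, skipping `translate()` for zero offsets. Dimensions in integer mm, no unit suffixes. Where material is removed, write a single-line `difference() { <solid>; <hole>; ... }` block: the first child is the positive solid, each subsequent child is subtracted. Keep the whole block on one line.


difference() { translate([251, 440, 0]) cube([3820, 207, 2430]); translate([2430, 440, 0]) cube([937, 207, 2073]); }
translate([251, 4913, 0]) cube([3820, 207, 2430]);
translate([251, 647, 0]) cube([207, 4266, 2430]);
translate([3864, 647, 0]) cube([207, 4266, 2430]);


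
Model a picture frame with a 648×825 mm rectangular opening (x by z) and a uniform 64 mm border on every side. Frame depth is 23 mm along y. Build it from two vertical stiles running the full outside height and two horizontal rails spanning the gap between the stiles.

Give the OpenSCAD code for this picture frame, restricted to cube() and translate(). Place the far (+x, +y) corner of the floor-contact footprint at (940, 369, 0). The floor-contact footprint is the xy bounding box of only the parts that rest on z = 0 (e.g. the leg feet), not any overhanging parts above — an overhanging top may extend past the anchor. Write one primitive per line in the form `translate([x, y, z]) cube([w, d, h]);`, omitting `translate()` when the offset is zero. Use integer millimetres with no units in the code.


translate([164, 346, 0]) cube([64, 23, 953]);
translate([876, 346, 0]) cube([64, 23, 953]);
translate([228, 346, 0]) cube([648, 23, 64]);
translate([228, 346, 889]) cube([648, 23, 64]);


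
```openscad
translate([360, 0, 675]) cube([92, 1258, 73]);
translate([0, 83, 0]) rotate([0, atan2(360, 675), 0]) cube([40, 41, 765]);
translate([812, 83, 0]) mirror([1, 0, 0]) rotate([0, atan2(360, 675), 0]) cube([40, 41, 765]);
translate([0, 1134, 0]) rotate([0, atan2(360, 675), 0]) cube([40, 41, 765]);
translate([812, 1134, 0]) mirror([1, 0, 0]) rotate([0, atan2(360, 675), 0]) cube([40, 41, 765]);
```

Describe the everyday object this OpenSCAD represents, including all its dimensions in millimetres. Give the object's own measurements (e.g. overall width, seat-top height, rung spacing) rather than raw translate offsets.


A sawhorse. A 92×1258×73 mm beam (x, y, z) sits on two A-frame leg pairs. Each pair is two raked legs of 40×41 mm section (41 mm along y) splaying symmetrically in x. Each leg rises 675 mm vertically over 360 mm of horizontal reach and is 765 mm long along its own axis. Every leg's outer bottom edge rests on the floor and its outer top edge meets a bottom edge of the beam — the left legs (tilting toward +x) meet the beam's −x bottom edge, the right legs (their mirror images, tilting toward −x) meet its +x bottom edge — so the leg tops tuck under the beam, the beam's underside is 675 mm above the floor, and the feet are 812 mm apart outside-to-outside with the beam centred between them. The two leg pairs are set in 83 mm from either end of the beam.


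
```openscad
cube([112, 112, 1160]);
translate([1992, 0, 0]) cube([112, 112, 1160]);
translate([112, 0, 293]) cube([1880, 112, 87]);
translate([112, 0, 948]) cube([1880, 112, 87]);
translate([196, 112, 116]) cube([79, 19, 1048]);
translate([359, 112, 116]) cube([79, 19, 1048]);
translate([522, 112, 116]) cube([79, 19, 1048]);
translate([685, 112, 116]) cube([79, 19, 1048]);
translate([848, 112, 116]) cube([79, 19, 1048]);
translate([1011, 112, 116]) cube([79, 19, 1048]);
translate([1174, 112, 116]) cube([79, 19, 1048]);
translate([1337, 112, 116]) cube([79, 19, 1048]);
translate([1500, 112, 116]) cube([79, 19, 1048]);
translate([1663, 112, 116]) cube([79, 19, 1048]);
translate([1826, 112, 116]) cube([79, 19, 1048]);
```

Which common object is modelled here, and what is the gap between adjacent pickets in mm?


A fence section. The picket gap is 84 mm.

Two posts, two rails, 11 pickets — a fence section. Span 1880 mm holds 11 pickets of 79 mm with 12 equal gaps: ⌊(1880 − 11·79) / 12⌋ = 84 mm.


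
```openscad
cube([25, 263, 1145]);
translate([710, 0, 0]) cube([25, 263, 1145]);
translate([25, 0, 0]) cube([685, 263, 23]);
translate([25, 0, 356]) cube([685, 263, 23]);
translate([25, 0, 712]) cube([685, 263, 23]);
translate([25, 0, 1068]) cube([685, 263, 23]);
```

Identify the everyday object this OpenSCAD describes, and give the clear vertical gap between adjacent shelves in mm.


A bookshelf. The clear shelf gap is 333 mm.

Two tall side panels with 4 horizontal boards between them — a bookshelf. The first two shelf undersides are at z = 0 and z = 356; with shelf thickness 23, the clear gap is 356 − 0 − 23 = 333 mm.


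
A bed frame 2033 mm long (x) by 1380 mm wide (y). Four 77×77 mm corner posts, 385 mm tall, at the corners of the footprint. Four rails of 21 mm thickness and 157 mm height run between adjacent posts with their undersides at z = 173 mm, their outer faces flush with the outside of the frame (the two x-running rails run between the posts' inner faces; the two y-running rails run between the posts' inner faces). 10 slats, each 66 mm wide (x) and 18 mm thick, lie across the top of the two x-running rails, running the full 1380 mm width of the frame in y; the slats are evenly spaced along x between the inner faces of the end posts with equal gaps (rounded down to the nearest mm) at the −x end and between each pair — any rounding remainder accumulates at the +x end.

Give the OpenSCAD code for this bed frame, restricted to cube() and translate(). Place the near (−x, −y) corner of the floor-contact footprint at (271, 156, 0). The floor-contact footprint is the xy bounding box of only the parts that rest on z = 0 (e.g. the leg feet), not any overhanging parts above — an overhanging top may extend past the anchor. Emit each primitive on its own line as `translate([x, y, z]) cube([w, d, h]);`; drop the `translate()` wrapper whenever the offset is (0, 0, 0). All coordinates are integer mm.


// slat z = rail_z + rail_h = 173 + 157 = 330
// slat gap = ⌊(1879 − 10·66) / 11⌋ = 110
translate([271, 156, 0]) cube([77, 77, 385]);
translate([271, 1459, 0]) cube([77, 77, 385]);
translate([2227, 156, 0]) cube([77, 77, 385]);
translate([2227, 1459, 0]) cube([77, 77, 385]);
translate([348, 156, 173]) cube([1879, 21, 157]);
translate([348, 1515, 173]) cube([1879, 21, 157]);
translate([271, 233, 173]) cube([21, 1226, 157]);
translate([2283, 233, 173]) cube([21, 1226, 157]);
translate([458, 156, 330]) cube([66, 1380, 18]);
translate([634, 156, 330]) cube([66, 1380, 18]);
translate([810, 156, 330]) cube([66, 1380, 18]);
translate([986, 156, 330]) cube([66, 1380, 18]);
translate([1162, 156, 330]) cube([66, 1380, 18]);
translate([1338, 156, 330]) cube([66, 1380, 18]);
translate([1514, 156, 330]) cube([66, 1380, 18]);
translate([1690, 156, 330]) cube([66, 1380, 18]);
translate([1866, 156, 330]) cube([66, 1380, 18]);
translate([2042, 156, 330]) cube([66, 1380, 18]);


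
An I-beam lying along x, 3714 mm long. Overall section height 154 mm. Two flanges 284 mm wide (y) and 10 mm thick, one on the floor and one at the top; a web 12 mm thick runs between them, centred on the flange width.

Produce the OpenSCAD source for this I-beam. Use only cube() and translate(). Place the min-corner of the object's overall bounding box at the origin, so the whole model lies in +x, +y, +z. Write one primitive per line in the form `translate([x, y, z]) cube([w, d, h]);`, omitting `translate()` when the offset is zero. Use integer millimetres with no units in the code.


cube([3714, 284, 10]);
translate([0, 136, 10]) cube([3714, 12, 134]);
translate([0, 0, 144]) cube([3714, 284, 10]);


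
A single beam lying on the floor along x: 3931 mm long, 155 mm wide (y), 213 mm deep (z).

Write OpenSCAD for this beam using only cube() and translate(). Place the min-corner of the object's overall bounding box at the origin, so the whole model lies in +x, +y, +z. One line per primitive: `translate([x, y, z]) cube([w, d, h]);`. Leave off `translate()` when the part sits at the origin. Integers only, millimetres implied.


cube([3931, 155, 213]);


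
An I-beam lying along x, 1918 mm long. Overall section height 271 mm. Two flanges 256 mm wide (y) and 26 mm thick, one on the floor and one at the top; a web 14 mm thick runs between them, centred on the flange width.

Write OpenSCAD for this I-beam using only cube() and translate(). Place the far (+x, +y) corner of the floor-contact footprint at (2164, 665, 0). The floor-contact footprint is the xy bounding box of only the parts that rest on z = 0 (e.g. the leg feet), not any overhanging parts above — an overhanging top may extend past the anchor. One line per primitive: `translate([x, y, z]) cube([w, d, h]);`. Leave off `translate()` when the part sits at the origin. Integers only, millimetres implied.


translate([246, 409, 0]) cube([1918, 256, 26]);
translate([246, 530, 26]) cube([1918, 14, 219]);
translate([246, 409, 245]) cube([1918, 256, 26]);


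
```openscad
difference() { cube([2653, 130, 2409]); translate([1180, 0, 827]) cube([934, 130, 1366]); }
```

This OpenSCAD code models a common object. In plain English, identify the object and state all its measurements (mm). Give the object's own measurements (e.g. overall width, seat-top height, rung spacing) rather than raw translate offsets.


A wall 2653 mm long (x), 130 mm thick (y), 2409 mm tall, with a rectangular window opening cut through it. The opening is 934 mm wide and 1366 mm tall; its sill is at z = 827 mm and its near (−x) edge is 1180 mm from the wall's −x end. The opening passes through the full wall thickness.


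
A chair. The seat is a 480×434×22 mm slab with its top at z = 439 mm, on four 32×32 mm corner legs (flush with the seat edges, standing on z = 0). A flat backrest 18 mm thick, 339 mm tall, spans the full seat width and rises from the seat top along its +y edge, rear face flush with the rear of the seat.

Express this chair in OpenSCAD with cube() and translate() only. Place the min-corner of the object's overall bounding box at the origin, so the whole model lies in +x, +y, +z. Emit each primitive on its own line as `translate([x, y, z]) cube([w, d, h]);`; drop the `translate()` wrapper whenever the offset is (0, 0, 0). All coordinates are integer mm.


translate([0, 0, 417]) cube([480, 434, 22]);
cube([32, 32, 417]);
translate([448, 0, 0]) cube([32, 32, 417]);
translate([0, 402, 0]) cube([32, 32, 417]);
translate([448, 402, 0]) cube([32, 32, 417]);
translate([0, 416, 439]) cube([480, 18, 339]);


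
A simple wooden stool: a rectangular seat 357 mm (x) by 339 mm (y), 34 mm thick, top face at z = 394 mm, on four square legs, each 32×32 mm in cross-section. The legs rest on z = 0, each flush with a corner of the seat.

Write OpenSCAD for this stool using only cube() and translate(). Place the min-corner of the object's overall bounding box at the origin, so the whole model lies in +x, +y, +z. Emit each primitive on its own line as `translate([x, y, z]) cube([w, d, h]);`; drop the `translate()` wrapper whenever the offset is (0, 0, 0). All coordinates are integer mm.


translate([0, 0, 360]) cube([357, 339, 34]);
cube([32, 32, 360]);
translate([325, 0, 0]) cube([32, 32, 360]);
translate([0, 307, 0]) cube([32, 32, 360]);
translate([325, 307, 0]) cube([32, 32, 360]);


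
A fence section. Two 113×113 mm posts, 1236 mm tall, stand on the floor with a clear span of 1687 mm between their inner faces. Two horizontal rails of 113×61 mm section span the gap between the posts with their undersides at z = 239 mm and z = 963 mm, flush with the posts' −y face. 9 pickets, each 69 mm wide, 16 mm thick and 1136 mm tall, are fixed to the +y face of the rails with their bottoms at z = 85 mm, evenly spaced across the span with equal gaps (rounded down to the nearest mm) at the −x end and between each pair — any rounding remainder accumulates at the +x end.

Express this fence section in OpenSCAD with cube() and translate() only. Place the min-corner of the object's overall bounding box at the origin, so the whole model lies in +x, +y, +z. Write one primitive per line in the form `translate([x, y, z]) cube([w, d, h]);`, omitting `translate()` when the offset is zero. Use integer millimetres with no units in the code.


cube([113, 113, 1236]);
translate([1800, 0, 0]) cube([113, 113, 1236]);
translate([113, 0, 239]) cube([1687, 113, 61]);
translate([113, 0, 963]) cube([1687, 113, 61]);
translate([219, 113, 85]) cube([69, 16, 1136]);
translate([394, 113, 85]) cube([69, 16, 1136]);
translate([569, 113, 85]) cube([69, 16, 1136]);
translate([744, 113, 85]) cube([69, 16, 1136]);
translate([919, 113, 85]) cube([69, 16, 1136]);
translate([1094, 113, 85]) cube([69, 16, 1136]);
translate([1269, 113, 85]) cube([69, 16, 1136]);
translate([1444, 113, 85]) cube([69, 16, 1136]);
translate([1619, 113, 85]) cube([69, 16, 1136]);


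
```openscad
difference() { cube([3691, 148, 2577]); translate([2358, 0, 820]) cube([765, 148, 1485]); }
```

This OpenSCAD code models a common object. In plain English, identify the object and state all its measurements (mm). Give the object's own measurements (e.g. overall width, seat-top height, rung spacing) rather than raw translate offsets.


A wall 3691 mm long (x), 148 mm thick (y), 2577 mm tall, with a rectangular window opening cut through it. The opening is 765 mm wide and 1485 mm tall; its sill is at z = 820 mm and its near (−x) edge is 2358 mm from the wall's −x end. The opening passes through the full wall thickness.


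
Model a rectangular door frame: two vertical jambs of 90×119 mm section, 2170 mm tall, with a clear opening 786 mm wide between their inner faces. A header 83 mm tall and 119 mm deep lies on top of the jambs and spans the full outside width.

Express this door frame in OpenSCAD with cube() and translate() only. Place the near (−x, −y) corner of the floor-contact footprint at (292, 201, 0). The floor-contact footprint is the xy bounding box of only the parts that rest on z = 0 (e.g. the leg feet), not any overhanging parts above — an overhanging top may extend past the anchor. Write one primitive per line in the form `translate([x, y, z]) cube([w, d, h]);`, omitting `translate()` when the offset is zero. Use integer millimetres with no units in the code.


translate([292, 201, 0]) cube([90, 119, 2170]);
translate([1168, 201, 0]) cube([90, 119, 2170]);
translate([292, 201, 2170]) cube([966, 119, 83]);


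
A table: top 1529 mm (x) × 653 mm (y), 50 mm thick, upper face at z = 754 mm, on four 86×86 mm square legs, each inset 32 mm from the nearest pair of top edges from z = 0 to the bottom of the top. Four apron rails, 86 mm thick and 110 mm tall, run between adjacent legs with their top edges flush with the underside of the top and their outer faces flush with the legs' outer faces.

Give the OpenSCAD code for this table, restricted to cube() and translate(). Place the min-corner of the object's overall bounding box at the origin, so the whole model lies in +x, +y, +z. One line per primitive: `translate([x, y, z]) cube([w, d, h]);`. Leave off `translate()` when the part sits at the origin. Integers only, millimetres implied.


translate([0, 0, 704]) cube([1529, 653, 50]);
translate([32, 32, 0]) cube([86, 86, 704]);
translate([1411, 32, 0]) cube([86, 86, 704]);
translate([32, 535, 0]) cube([86, 86, 704]);
translate([1411, 535, 0]) cube([86, 86, 704]);
translate([118, 32, 594]) cube([1293, 86, 110]);
translate([118, 535, 594]) cube([1293, 86, 110]);
translate([32, 118, 594]) cube([86, 417, 110]);
translate([1411, 118, 594]) cube([86, 417, 110]);


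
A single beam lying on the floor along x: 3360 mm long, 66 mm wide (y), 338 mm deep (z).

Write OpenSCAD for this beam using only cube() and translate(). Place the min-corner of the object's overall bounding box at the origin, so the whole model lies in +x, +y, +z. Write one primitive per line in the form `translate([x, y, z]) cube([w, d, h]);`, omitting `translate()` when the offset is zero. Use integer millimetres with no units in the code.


cube([3360, 66, 338]);


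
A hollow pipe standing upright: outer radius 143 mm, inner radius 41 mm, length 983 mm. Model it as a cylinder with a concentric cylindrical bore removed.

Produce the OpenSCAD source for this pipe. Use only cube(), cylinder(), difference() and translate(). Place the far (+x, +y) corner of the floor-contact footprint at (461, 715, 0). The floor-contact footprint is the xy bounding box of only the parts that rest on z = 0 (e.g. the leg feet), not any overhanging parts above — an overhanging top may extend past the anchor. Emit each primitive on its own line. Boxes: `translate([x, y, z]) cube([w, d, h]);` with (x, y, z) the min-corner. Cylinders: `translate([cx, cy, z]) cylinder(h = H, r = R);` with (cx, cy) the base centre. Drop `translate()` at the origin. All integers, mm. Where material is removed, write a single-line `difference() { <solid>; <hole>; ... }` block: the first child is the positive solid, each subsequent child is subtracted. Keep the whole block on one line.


difference() { translate([318, 572, 0]) cylinder(h = 983, r = 143); translate([318, 572, 0]) cylinder(h = 983, r = 41); }
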